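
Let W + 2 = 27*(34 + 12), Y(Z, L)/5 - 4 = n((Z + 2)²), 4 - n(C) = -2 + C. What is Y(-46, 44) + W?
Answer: -8390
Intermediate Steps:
n(C) = 6 - C (n(C) = 4 - (-2 + C) = 4 + (2 - C) = 6 - C)
Y(Z, L) = 50 - 5*(2 + Z)² (Y(Z, L) = 20 + 5*(6 - (Z + 2)²) = 20 + 5*(6 - (2 + Z)²) = 20 + (30 - 5*(2 + Z)²) = 50 - 5*(2 + Z)²)
W = 1240 (W = -2 + 27*(34 + 12) = -2 + 27*46 = -2 + 1242 = 1240)
Y(-46, 44) + W = (50 - 5*(2 - 46)²) + 1240 = (50 - 5*(-44)²) + 1240 = (50 - 5*1936) + 1240 = (50 - 9680) + 1240 = -9630 + 1240 = -8390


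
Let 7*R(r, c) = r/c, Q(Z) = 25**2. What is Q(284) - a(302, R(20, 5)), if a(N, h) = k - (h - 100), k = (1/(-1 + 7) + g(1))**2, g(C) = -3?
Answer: 130421/252 ≈ 517.54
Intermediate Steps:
k = 289/36 (k = (1/(-1 + 7) - 3)**2 = (1/6 - 3)**2 = (-17/6)**2 = 289/36 ≈ 8.0278)
Q(Z) = 625
R(r, c) = r/(7*c) (R(r, c) = (r/c)/7 = r/(7*c))
a(N, h) = 3889/36 - h (a(N, h) = 289/36 - (h - 100) = 289/36 - (-100 + h) = 289/36 + (100 - h) = 3889/36 - h)
Q(284) - a(302, R(20, 5)) = 625 - (3889/36 - 20/(7*5)) = 625 - (3889/36 - 1*4/7) = 625 - (3889/36 - 4/7) = 625 - 1*27079/252 = 625 - 27079/252 = 130421/252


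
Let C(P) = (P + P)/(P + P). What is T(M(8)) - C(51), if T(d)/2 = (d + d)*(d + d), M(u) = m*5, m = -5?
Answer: 4999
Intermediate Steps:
M(u) = -25 (M(u) = -5*5 = -25)
C(P) = 1 (C(P) = (2*P)/((2*P)) = (2*P)*(1/(2*P)) = 1)
T(d) = 8*d² (T(d) = 2*((d + d)*(d + d)) = 2*((2*d)*(2*d)) = 2*(4*d²) = 8*d²)
T(M(8)) - C(51) = 8*(-25)² - 1*1 = 8*625 - 1 = 5000 - 1 = 4999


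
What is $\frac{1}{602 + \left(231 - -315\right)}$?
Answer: $\frac{1}{1148} \approx 0.00087108$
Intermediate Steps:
$\frac{1}{602 + \left(231 - -315\right)} = \frac{1}{602 + \left(231 + 315\right)} = \frac{1}{602 + 546} = \frac{1}{1148}$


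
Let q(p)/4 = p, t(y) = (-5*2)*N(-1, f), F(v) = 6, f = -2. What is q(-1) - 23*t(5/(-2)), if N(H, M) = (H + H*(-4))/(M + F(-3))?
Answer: 337/2 ≈ 168.50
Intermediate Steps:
N(H, M) = -3*H/(6 + M) (N(H, M) = (H + H*(-4))/(M + 6) = (H - 4*H)/(6 + M) = (-3*H)/(6 + M) = -3*H/(6 + M))
t(y) = -15/2 (t(y) = (-5*2)*(-3*(-1)/(6 - 2)) = -(-30)*(-1)/4 = -10*¾ = -15/2)
q(p) = 4*p
q(-1) - 23*t(5/(-2)) = 4*(-1) - 23*(-15/2) = -4 + 345/2 = 337/2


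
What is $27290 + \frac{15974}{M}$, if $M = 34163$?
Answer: $\frac{932324244}{34163} \approx 27290.0$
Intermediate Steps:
$27290 + \frac{15974}{M} = 27290 + \frac{15974}{34163} = \frac{932324244}{34163}$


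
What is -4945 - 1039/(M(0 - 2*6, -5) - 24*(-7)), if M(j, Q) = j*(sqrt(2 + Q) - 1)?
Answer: -4515035/912 - 1039*I*sqrt(3)/2736 ≈ -4950.7 - 0.65775*I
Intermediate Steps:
M(j, Q) = j*(-1 + sqrt(2 + Q))
-4945 - 1039/(M(0 - 2*6, -5) - 24*(-7)) = -4945 - 1039/((0 - 2*6)*(-1 + sqrt(2 - 5)) - 24*(-7)) = -4945 - 1039/((0 - 12)*(-1 + sqrt(-3)) + 168) = -4945 - 1039/(-12*(-1 + I*sqrt(3)) + 168) = -4945 - 1039/((12 - 12*I*sqrt(3)) + 168) = -4945 - 1039/(180 - 12*I*sqrt(3))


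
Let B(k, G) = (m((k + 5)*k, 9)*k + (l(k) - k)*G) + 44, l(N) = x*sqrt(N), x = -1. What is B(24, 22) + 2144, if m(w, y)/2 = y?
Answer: 2092 - 44*sqrt(6) ≈ 1984.2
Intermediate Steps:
m(w, y) = 2*y
l(N) = -sqrt(N)
B(k, G) = 44 + 18*k + G*(-k - sqrt(k)) (B(k, G) = ((2*9)*k + (-sqrt(k) - k)*G) + 44 = (18*k + (-k - sqrt(k))*G) + 44 = (18*k + G*(-k - sqrt(k))) + 44 = 44 + 18*k + G*(-k - sqrt(k)))
B(24, 22) + 2144 = (44 + 18*24 - 1*22*24 - 1*22*sqrt(24)) + 2144 = (44 + 432 - 528 - 1*22*2*sqrt(6)) + 2144 = (44 + 432 - 528 - 44*sqrt(6)) + 2144 = (-52 - 44*sqrt(6)) + 2144 = 2092 - 44*sqrt(6)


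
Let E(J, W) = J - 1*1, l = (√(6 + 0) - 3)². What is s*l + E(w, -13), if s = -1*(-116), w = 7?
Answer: 1746 - 696*√6 ≈ 41.155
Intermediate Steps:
l = (-3 + √6)² (l = (√6 - 3)² = (-3 + √6)² ≈ 0.30306)
E(J, W) = -1 + J (E(J, W) = J - 1 = -1 + J)
s = 116
s*l + E(w, -13) = 116*(3 - √6)² + (-1 + 7) = 116*(3 - √6)² + 6 = 6 + 116*(3 - √6)²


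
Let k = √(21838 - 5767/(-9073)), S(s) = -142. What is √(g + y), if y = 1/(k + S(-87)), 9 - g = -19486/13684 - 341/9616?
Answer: √(-910816967082120183206 + 707431447660509*√1797741830693)/(8224084*√(-1288366 + √1797741830693)) ≈ 3.2607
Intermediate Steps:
g = 344077929/32896336 (g = 9 - (-19486/13684 - 341/9616) = 9 - (-19486*1/13684 - 341*1/9616) = 9 - (-9743/6842 - 341/9616) = 9 - 1*(-48010905/32896336) = 9 + 48010905/32896336 = 344077929/32896336 ≈ 10.459)
k = √1797741830693/9073 (k = √(21838 - 5767*(-1/9073)) = √(21838 + 5767/9073) = √(198141941/9073) = √1797741830693/9073 ≈ 147.78)
y = 1/(-142 + √1797741830693/9073) (y = 1/(√1797741830693/9073 - 142) = 1/(-142 + √1797741830693/9073) ≈ 0.17304)
√(g + y) = √(344077929/32896336 + (1288366/15193969 + √1797741830693/15193969)) = √(5270291907637177/499825909397584 + √1797741830693/15193969)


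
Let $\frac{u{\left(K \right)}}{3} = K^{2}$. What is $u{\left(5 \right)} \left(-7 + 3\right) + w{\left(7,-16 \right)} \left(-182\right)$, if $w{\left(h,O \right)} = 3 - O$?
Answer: $-3758$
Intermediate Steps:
$u{\left(K \right)} = 3 K^{2}$
$u{\left(5 \right)} \left(-7 + 3\right) + w{\left(7,-16 \right)} \left(-182\right) = 3 \cdot 5^{2} \left(-7 + 3\right) + \left(3 - -16\right) \left(-182\right) = 3 \cdot 25 \left(-4\right) + \left(3 + 16\right) \left(-182\right) = 75 \left(-4\right) + 19 \left(-182\right) = -300 - 3458 = -3758$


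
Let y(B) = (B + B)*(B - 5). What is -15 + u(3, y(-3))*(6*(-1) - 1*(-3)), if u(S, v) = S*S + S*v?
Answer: -474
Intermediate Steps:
y(B) = 2*B*(-5 + B) (y(B) = (2*B)*(-5 + B) = 2*B*(-5 + B))
u(S, v) = S**2 + S*v
-15 + u(3, y(-3))*(6*(-1) - 1*(-3)) = -15 + (3*(3 + 2*(-3)*(-5 - 3)))*(6*(-1) - 1*(-3)) = -15 + (3*(3 + 2*(-3)*(-8)))*(-6 + 3) = -15 + (3*(3 + 48))*(-3) = -15 + (3*51)*(-3) = -15 + 153*(-3) = -15 - 459 = -474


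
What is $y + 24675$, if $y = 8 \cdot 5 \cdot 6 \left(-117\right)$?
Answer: $-3405$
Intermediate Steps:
$y = -28080$ ($y = 40 \cdot 6 \left(-117\right) = 240 \left(-117\right) = -28080$)
$y + 24675 = -28080 + 24675 = -3405$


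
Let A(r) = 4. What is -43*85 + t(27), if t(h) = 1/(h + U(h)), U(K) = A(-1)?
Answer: -113304/31 ≈ -3655.0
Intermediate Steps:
U(K) = 4
t(h) = 1/(4 + h) (t(h) = 1/(h + 4) = 1/(4 + h))
-43*85 + t(27) = -43*85 + 1/(4 + 27) = -3655 + 1/31 = -113304/31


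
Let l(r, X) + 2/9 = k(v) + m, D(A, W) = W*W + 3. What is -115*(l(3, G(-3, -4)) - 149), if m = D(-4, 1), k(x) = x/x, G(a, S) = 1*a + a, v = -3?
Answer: 149270/9 ≈ 16586.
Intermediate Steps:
G(a, S) = 2*a (G(a, S) = a + a = 2*a)
D(A, W) = 3 + W² (D(A, W) = W² + 3 = 3 + W²)
k(x) = 1
m = 4 (m = 3 + 1² = 3 + 1 = 4)
l(r, X) = 43/9 (l(r, X) = -2/9 + (1 + 4) = -2/9 + 5 = 43/9)
-115*(l(3, G(-3, -4)) - 149) = -115*(43/9 - 149) = -115*(-1298/9) = 149270/9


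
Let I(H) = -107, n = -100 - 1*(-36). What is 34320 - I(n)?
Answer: 34427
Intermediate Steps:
n = -64 (n = -100 + 36 = -64)
34320 - I(n) = 34320 - 1*(-107) = 34320 + 107 = 34427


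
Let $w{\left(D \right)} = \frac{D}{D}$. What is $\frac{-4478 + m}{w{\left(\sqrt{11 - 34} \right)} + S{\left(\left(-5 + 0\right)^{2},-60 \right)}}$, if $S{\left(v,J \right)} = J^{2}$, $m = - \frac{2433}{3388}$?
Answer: $- \frac{15173897}{12200188} \approx -1.2437$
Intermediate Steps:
$m = - \frac{2433}{3388}$ ($m = \left(-2433\right) \frac{1}{3388} = - \frac{2433}{3388} \approx -0.71812$)
$w{\left(D \right)} = 1$
$\frac{-4478 + m}{w{\left(\sqrt{11 - 34} \right)} + S{\left(\left(-5 + 0\right)^{2},-60 \right)}} = \frac{-4478 - \frac{2433}{3388}}{1 + \left(-60\right)^{2}} = - \frac{15173897}{3388 \left(1 + 3600\right)} = - \frac{15173897}{3388 \cdot 3601} = \left(- \frac{15173897}{3388}\right) \frac{1}{3601} = - \frac{15173897}{12200188}$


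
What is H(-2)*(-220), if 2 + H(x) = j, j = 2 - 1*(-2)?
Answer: -440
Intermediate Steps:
j = 4 (j = 2 + 2 = 4)
H(x) = 2 (H(x) = -2 + 4 = 2)
H(-2)*(-220) = 2*(-220) = -440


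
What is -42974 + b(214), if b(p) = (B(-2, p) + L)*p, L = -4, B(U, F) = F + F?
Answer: 47762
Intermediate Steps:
B(U, F) = 2*F
b(p) = p*(-4 + 2*p) (b(p) = (2*p - 4)*p = (-4 + 2*p)*p = p*(-4 + 2*p))
-42974 + b(214) = -42974 + 2*214*(-2 + 214) = -42974 + 2*214*212 = -42974 + 90736 = 47762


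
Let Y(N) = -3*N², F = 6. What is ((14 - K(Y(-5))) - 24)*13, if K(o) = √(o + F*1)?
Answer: -130 - 13*I*√69 ≈ -130.0 - 107.99*I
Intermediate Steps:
K(o) = √(6 + o) (K(o) = √(o + 6*1) = √(o + 6) = √(6 + o))
((14 - K(Y(-5))) - 24)*13 = ((14 - √(6 - 3*(-5)²)) - 24)*13 = ((14 - √(6 - 3*25)) - 24)*13 = ((14 - √(6 - 75)) - 24)*13 = ((14 - √(-69)) - 24)*13 = ((14 - I*√69) - 24)*13 = (-10 - I*√69)*13 = -130 - 13*I*√69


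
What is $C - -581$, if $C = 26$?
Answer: $607$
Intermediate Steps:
$C - -581 = 26 - -581 = 26 + 581 = 607$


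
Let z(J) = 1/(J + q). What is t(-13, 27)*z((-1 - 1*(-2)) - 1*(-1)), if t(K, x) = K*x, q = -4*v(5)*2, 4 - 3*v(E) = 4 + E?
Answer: -1053/46 ≈ -22.891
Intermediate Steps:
v(E) = -E/3 (v(E) = 4/3 - (4 + E)/3 = 4/3 + (-4/3 - E/3) = -E/3)
q = 40/3 (q = -(-4)*5/3*2 = -4*(-5/3)*2 = (20/3)*2 = 40/3 ≈ 13.333)
z(J) = 1/(40/3 + J) (z(J) = 1/(J + 40/3) = 1/(40/3 + J))
t(-13, 27)*z((-1 - 1*(-2)) - 1*(-1)) = (-13*27)*(3/(40 + 3*((-1 - 1*(-2)) - 1*(-1)))) = -1053/(40 + 3*((-1 + 2) + 1)) = -1053/(40 + 3*(1 + 1)) = -1053/(40 + 3*2) = -1053/(40 + 6) = -1053/46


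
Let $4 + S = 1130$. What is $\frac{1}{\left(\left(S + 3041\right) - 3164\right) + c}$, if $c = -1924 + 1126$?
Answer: $\frac{1}{205} \approx 0.0048781$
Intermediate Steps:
$S = 1126$ ($S = -4 + 1130 = 1126$)
$c = -798$
$\frac{1}{\left(\left(S + 3041\right) - 3164\right) + c} = \frac{1}{\left(\left(1126 + 3041\right) - 3164\right) - 798} = \frac{1}{\left(4167 - 3164\right) - 798} = \frac{1}{1003 - 798} = \frac{1}{205}$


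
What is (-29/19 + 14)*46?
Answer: 10902/19 ≈ 573.79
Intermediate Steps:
(-29/19 + 14)*46 = (237/19)*46 = 10902/19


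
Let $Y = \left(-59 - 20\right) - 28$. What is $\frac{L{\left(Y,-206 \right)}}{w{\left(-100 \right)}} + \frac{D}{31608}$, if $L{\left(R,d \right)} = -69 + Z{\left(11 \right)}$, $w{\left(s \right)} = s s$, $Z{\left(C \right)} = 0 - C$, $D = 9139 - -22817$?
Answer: $\frac{330241}{329250} \approx 1.003$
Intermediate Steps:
$D = 31956$ ($D = 9139 + 22817 = 31956$)
$Y = -107$ ($Y = -79 - 28 = -107$)
$Z{\left(C \right)} = - C$
$w{\left(s \right)} = s^{2}$
$L{\left(R,d \right)} = -80$ ($L{\left(R,d \right)} = -69 - 11 = -80$)
$\frac{L{\left(Y,-206 \right)}}{w{\left(-100 \right)}} + \frac{D}{31608} = - \frac{80}{\left(-100\right)^{2}} + \frac{31956}{31608} = - \frac{80}{10000} + 31956 \cdot \frac{1}{31608} = \left(-80\right) \frac{1}{10000} + \frac{2663}{2634} = - \frac{1}{125} + \frac{2663}{2634} = \frac{330241}{329250}$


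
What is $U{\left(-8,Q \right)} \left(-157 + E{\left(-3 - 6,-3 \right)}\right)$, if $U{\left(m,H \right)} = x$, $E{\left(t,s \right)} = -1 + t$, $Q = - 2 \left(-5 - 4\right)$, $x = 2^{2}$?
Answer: $-668$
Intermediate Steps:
$x = 4$
$Q = 18$ ($Q = \left(-2\right) \left(-9\right) = 18$)
$U{\left(m,H \right)} = 4$
$U{\left(-8,Q \right)} \left(-157 + E{\left(-3 - 6,-3 \right)}\right) = 4 \left(-157 - 10\right) = 4 \left(-167\right) = -668$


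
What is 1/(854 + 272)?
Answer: 1/1126 ≈ 0.00088810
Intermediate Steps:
1/(854 + 272) = 1/1126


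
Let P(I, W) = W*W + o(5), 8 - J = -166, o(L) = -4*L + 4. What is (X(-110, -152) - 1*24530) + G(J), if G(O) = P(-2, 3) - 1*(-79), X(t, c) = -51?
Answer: -24509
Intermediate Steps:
o(L) = 4 - 4*L
J = 174 (J = 8 - 1*(-166) = 8 + 166 = 174)
P(I, W) = -16 + W**2 (P(I, W) = W*W + (4 - 4*5) = W**2 + (4 - 20) = W**2 - 16 = -16 + W**2)
G(O) = 72 (G(O) = (-16 + 3**2) - 1*(-79) = (-16 + 9) + 79 = -7 + 79 = 72)
(X(-110, -152) - 1*24530) + G(J) = (-51 - 1*24530) + 72 = (-51 - 24530) + 72 = -24581 + 72 = -24509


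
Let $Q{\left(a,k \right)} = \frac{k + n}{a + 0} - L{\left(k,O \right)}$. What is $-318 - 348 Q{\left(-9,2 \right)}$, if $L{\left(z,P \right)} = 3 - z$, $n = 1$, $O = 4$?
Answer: $146$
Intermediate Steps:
$Q{\left(a,k \right)} = -3 + k + \frac{1 + k}{a}$ ($Q{\left(a,k \right)} = \frac{k + 1}{a + 0} - \left(3 - k\right) = \frac{1 + k}{a} + \left(-3 + k\right) = -3 + k + \frac{1 + k}{a}$)
$-318 - 348 Q{\left(-9,2 \right)} = -318 - 348 \frac{1 + 2 - 9 \left(-3 + 2\right)}{-9} = -318 - 348 \left(- \frac{1 + 2 - -9}{9}\right) = -318 - 348 \left(- \frac{1 + 2 + 9}{9}\right) = -318 - 348 \left(\left(- \frac{1}{9}\right) 12\right) = -318 - -464 = -318 + 464 = 146$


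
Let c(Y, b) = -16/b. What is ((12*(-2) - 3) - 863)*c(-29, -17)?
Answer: -14240/17 ≈ -837.65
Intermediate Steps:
((12*(-2) - 3) - 863)*c(-29, -17) = ((12*(-2) - 3) - 863)*(-16/(-17)) = ((-24 - 3) - 863)*(-16*(-1/17)) = (-27 - 863)*(16/17) = -890*16/17 = -14240/17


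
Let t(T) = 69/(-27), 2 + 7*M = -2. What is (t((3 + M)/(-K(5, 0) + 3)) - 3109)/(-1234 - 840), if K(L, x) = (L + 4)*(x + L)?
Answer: 14002/9333 ≈ 1.5003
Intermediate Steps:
M = -4/7 (M = -2/7 + (⅐)*(-2) = -2/7 - 2/7 = -4/7 ≈ -0.57143)
K(L, x) = (4 + L)*(L + x)
t(T) = -23/9 (t(T) = 69*(-1/27) = -23/9)
(t((3 + M)/(-K(5, 0) + 3)) - 3109)/(-1234 - 840) = (-23/9 - 3109)/(-1234 - 840) = -28004/9/(-2074) = -28004/9*(-1/2074) = 14002/9333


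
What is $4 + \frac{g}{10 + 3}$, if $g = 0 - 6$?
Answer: $\frac{46}{13} \approx 3.5385$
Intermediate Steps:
$g = -6$ ($g = 0 - 6 = -6$)
$4 + \frac{g}{10 + 3} = 4 - \frac{6}{10 + 3} = 4 - \frac{6}{13} = \frac{46}{13}$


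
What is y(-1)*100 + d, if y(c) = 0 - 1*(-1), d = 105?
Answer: 205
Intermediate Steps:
y(c) = 1 (y(c) = 0 + 1 = 1)
y(-1)*100 + d = 1*100 + 105 = 100 + 105 = 205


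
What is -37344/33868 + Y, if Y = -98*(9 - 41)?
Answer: 26543176/8467 ≈ 3134.9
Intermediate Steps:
Y = 3136 (Y = -98*(-32) = 3136)
-37344/33868 + Y = -37344/33868 + 3136 = -37344*1/33868 + 3136 = -9336/8467 + 3136 = 26543176/8467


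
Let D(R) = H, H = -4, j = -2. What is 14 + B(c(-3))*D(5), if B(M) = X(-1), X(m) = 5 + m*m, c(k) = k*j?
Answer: -10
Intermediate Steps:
D(R) = -4
c(k) = -2*k (c(k) = k*(-2) = -2*k)
X(m) = 5 + m²
B(M) = 6 (B(M) = 5 + (-1)² = 5 + 1 = 6)
14 + B(c(-3))*D(5) = 14 + 6*(-4) = 14 - 24 = -10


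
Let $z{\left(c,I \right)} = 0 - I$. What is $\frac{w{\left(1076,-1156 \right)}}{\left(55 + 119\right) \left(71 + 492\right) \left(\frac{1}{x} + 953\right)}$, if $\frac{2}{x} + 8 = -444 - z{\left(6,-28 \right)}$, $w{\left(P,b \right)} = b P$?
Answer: $- \frac{621928}{34923453} \approx -0.017808$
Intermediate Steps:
$w{\left(P,b \right)} = P b$
$z{\left(c,I \right)} = - I$
$x = - \frac{1}{240}$ ($x = \frac{2}{-8 - \left(444 - -28\right)} = \frac{2}{-8 - 472} = \frac{2}{-480} = 2 \left(- \frac{1}{480}\right) = - \frac{1}{240} \approx -0.0041667$)
$\frac{w{\left(1076,-1156 \right)}}{\left(55 + 119\right) \left(71 + 492\right) \left(\frac{1}{x} + 953\right)} = \frac{1076 \left(-1156\right)}{\left(55 + 119\right) \left(71 + 492\right) \left(\frac{1}{- \frac{1}{240}} + 953\right)} = - \frac{1243856}{174 \cdot 563 \left(-240 + 953\right)} = - \frac{1243856}{97962 \cdot 713} = - \frac{1243856}{69846906} = \left(-1243856\right) \frac{1}{69846906} = - \frac{621928}{34923453}$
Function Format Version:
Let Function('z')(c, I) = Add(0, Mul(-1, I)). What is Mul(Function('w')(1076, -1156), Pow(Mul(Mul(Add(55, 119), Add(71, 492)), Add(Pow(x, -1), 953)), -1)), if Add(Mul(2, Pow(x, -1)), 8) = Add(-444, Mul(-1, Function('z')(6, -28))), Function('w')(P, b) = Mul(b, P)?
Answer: Rational(-621928, 34923453) ≈ -0.017808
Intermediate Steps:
Function('w')(P, b) = Mul(P, b)
Function('z')(c, I) = Mul(-1, I)
x = Rational(-1, 240) (x = Mul(2, Pow(Add(-8, Add(-444, Mul(-1, Mul(-1, -28)))), -1)) = Mul(2, Pow(Add(-8, Add(-444, Mul(-1, 28))), -1)) = Mul(2, Pow(Add(-8, Add(-444, -28)), -1)) = Mul(2, Pow(Add(-8, -472), -1)) = Mul(2, Pow(-480, -1)) = Mul(2, Rational(-1, 480)) = Rational(-1, 240) ≈ -0.0041667)
Mul(Function('w')(1076, -1156), Pow(Mul(Mul(Add(55, 119), Add(71, 492)), Add(Pow(x, -1), 953)), -1)) = Mul(Mul(1076, -1156), Pow(Mul(Mul(Add(55, 119), Add(71, 492)), Add(Pow(Rational(-1, 240), -1), 953)), -1)) = Mul(-1243856, Pow(Mul(Mul(174, 563), Add(-240, 953)), -1)) = Mul(-1243856, Pow(Mul(97962, 713), -1)) = Mul(-1243856, Pow(69846906, -1)) = Mul(-1243856, Rational(1, 69846906)) = Rational(-621928, 34923453)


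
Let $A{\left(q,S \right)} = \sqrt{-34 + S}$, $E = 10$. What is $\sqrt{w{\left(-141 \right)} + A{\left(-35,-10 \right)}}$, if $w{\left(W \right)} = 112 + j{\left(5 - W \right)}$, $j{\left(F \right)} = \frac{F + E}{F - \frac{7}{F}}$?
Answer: $\frac{\sqrt{5704618184 + 100905218 i \sqrt{11}}}{7103} \approx 10.638 + 0.31177 i$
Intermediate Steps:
$j{\left(F \right)} = \frac{10 + F}{F - \frac{7}{F}}$ ($j{\left(F \right)} = \frac{F + 10}{F - \frac{7}{F}} = \frac{10 + F}{F - \frac{7}{F}}$)
$w{\left(W \right)} = 112 + \frac{\left(5 - W\right) \left(15 - W\right)}{-7 + \left(5 - W\right)^{2}}$ ($w{\left(W \right)} = 112 + \frac{\left(5 - W\right) \left(10 - \left(-5 + W\right)\right)}{-7 + \left(5 - W\right)^{2}} = 112 + \frac{\left(5 - W\right) \left(15 - W\right)}{-7 + \left(5 - W\right)^{2}}$)
$\sqrt{w{\left(-141 \right)} + A{\left(-35,-10 \right)}} = \sqrt{\frac{2091 - -160740 + 113 \left(-141\right)^{2}}{18 + \left(-141\right)^{2} - -1410} + \sqrt{-34 - 10}} = \sqrt{\frac{2091 + 160740 + 113 \cdot 19881}{18 + 19881 + 1410} + \sqrt{-44}} = \sqrt{\frac{2091 + 160740 + 2246553}{21309} + 2 i \sqrt{11}} = \sqrt{\frac{1}{21309} \cdot 2409384 + 2 i \sqrt{11}} = \sqrt{\frac{803128}{7103} + 2 i \sqrt{11}}$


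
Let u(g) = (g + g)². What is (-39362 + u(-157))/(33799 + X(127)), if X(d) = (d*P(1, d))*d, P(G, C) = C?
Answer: 29617/1041091 ≈ 0.028448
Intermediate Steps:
u(g) = 4*g² (u(g) = (2*g)² = 4*g²)
X(d) = d³ (X(d) = (d*d)*d = d²*d = d³)
(-39362 + u(-157))/(33799 + X(127)) = (-39362 + 4*(-157)²)/(33799 + 127³) = (-39362 + 4*24649)/(33799 + 2048383) = (-39362 + 98596)/2082182 = 59234*(1/2082182) = 29617/1041091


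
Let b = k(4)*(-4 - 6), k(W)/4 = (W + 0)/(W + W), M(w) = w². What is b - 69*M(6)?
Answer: -2504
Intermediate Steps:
k(W) = 2 (k(W) = 4*((W + 0)/(W + W)) = 4*(W/((2*W))) = 4*(W*(1/(2*W))) = 4*(½) = 2)
b = -20 (b = 2*(-4 - 6) = 2*(-10) = -20)
b - 69*M(6) = -20 - 69*6² = -20 - 69*36 = -20 - 2484 = -2504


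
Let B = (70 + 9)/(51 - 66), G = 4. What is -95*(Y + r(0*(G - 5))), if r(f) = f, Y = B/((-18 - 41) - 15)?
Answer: -1501/222 ≈ -6.7613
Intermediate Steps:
B = -79/15 (B = 79/(-15) = 79*(-1/15) = -79/15 ≈ -5.2667)
Y = 79/1110 (Y = -79/(15*((-18 - 41) - 15)) = -79/(15*(-59 - 15)) = -79/15/(-74) = -79/15*(-1/74) = 79/1110 ≈ 0.071171)
-95*(Y + r(0*(G - 5))) = -95*(79/1110 + 0*(4 - 5)) = -95*(79/1110 + 0*(-1)) = -95*(79/1110 + 0) = -95*79/1110 = -1501/222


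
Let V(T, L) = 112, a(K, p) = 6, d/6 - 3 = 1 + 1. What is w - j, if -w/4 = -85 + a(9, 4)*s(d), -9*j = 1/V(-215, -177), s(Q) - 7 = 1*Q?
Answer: -552383/1008 ≈ -548.00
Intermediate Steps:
d = 30 (d = 18 + 6*(1 + 1) = 18 + 6*2 = 18 + 12 = 30)
s(Q) = 7 + Q (s(Q) = 7 + 1*Q = 7 + Q)
j = -1/1008 (j = -1/9/112 = -1/9*1/112 = -1/1008 ≈ -0.00099206)
w = -548 (w = -4*(-85 + 6*(7 + 30)) = -4*(-85 + 6*37) = -4*(-85 + 222) = -4*137 = -548)
w - j = -548 - 1*(-1/1008) = -548 + 1/1008 = -552383/1008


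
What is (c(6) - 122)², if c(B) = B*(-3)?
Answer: 19600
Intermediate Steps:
c(B) = -3*B
(c(6) - 122)² = (-3*6 - 122)² = (-18 - 122)² = (-140)² = 19600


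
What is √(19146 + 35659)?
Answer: √54805 ≈ 234.10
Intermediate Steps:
√(19146 + 35659) = √54805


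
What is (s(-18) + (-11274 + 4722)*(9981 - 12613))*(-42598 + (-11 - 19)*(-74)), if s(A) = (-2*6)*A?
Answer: -696321840240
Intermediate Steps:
s(A) = -12*A
(s(-18) + (-11274 + 4722)*(9981 - 12613))*(-42598 + (-11 - 19)*(-74)) = (-12*(-18) + (-11274 + 4722)*(9981 - 12613))*(-42598 + (-11 - 19)*(-74)) = (216 - 6552*(-2632))*(-42598 - 30*(-74)) = (216 + 17244864)*(-42598 + 2220) = 17245080*(-40378) = -696321840240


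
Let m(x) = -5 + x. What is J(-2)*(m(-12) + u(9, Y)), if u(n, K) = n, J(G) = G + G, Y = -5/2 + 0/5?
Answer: 32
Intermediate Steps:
Y = -5/2 (Y = -5*½ + 0*(⅕) = -5/2 + 0 = -5/2 ≈ -2.5000)
J(G) = 2*G
J(-2)*(m(-12) + u(9, Y)) = (2*(-2))*((-5 - 12) + 9) = -4*(-17 + 9) = -4*(-8) = 32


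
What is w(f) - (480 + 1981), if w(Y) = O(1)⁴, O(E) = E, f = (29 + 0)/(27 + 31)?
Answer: -2460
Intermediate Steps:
f = ½ (f = 29/58 = 29*(1/58) = ½ ≈ 0.50000)
w(Y) = 1 (w(Y) = 1⁴ = 1)
w(f) - (480 + 1981) = 1 - (480 + 1981) = 1 - 1*2461 = 1 - 2461 = -2460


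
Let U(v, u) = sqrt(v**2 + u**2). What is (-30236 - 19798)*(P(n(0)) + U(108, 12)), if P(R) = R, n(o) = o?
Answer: -600408*sqrt(82) ≈ -5.4369e+6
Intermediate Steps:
U(v, u) = sqrt(u**2 + v**2)
(-30236 - 19798)*(P(n(0)) + U(108, 12)) = (-30236 - 19798)*(0 + sqrt(12**2 + 108**2)) = -50034*(0 + sqrt(144 + 11664)) = -50034*(0 + sqrt(11808)) = -50034*(0 + 12*sqrt(82)) = -600408*sqrt(82)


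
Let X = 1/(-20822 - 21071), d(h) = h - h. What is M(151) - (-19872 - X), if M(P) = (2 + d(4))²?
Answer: 832665267/41893 ≈ 19876.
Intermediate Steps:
d(h) = 0
M(P) = 4 (M(P) = (2 + 0)² = 2² = 4)
X = -1/41893 (X = 1/(-41893) = -1/41893 ≈ -2.3870e-5)
M(151) - (-19872 - X) = 4 - (-19872 - 1*(-1/41893)) = 4 - (-19872 + 1/41893) = 4 - 1*(-832497695/41893) = 4 + 832497695/41893 = 832665267/41893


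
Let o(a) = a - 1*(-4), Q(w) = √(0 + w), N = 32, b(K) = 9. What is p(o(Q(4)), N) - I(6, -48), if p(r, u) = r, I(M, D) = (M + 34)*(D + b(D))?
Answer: 1566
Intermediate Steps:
I(M, D) = (9 + D)*(34 + M) (I(M, D) = (M + 34)*(D + 9) = (34 + M)*(9 + D) = (9 + D)*(34 + M))
Q(w) = √w
o(a) = 4 + a (o(a) = a + 4 = 4 + a)
p(o(Q(4)), N) - I(6, -48) = (4 + √4) - (306 + 9*6 + 34*(-48) - 48*6) = (4 + 2) - (306 + 54 - 1632 - 288) = 6 - 1*(-1560) = 6 + 1560 = 1566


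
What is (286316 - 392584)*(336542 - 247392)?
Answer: -9473792200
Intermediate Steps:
(286316 - 392584)*(336542 - 247392) = -106268*89150 = -9473792200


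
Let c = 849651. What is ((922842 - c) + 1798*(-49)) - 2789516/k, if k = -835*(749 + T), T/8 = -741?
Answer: -64484887131/4324465 ≈ -14912.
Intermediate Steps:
T = -5928 (T = 8*(-741) = -5928)
k = 4324465 (k = -835*(749 - 5928) = -835*(-5179) = 4324465)
((922842 - c) + 1798*(-49)) - 2789516/k = ((922842 - 1*849651) + 1798*(-49)) - 2789516/4324465 = ((922842 - 849651) - 88102) - 2789516*1/4324465 = (73191 - 88102) - 2789516/4324465 = -14911 - 2789516/4324465 = -64484887131/4324465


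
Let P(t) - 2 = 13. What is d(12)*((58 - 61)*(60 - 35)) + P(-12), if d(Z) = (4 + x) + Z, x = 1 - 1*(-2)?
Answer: -1410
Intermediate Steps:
x = 3 (x = 1 + 2 = 3)
P(t) = 15 (P(t) = 2 + 13 = 15)
d(Z) = 7 + Z (d(Z) = (4 + 3) + Z = 7 + Z)
d(12)*((58 - 61)*(60 - 35)) + P(-12) = (7 + 12)*((58 - 61)*(60 - 35)) + 15 = 19*(-3*25) + 15 = 19*(-75) + 15 = -1425 + 15 = -1410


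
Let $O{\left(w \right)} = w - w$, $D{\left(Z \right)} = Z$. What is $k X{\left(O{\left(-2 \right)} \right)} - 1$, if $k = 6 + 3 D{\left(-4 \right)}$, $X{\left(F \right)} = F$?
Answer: $-1$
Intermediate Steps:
$O{\left(w \right)} = 0$
$k = -6$ ($k = 6 + 3 \left(-4\right) = 6 - 12 = -6$)
$k X{\left(O{\left(-2 \right)} \right)} - 1 = \left(-6\right) 0 - 1 = 0 - 1 = -1$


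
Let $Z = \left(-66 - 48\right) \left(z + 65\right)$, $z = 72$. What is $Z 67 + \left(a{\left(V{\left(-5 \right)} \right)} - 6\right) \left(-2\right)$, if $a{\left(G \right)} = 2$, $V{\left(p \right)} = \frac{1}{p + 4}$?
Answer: $-1046398$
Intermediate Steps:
$V{\left(p \right)} = \frac{1}{4 + p}$
$Z = -15618$ ($Z = \left(-66 - 48\right) \left(72 + 65\right) = \left(-114\right) 137 = -15618$)
$Z 67 + \left(a{\left(V{\left(-5 \right)} \right)} - 6\right) \left(-2\right) = \left(-15618\right) 67 + \left(2 - 6\right) \left(-2\right) = -1046406 - -8 = -1046406 + 8 = -1046398$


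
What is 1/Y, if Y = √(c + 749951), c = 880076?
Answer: √1630027/1630027 ≈ 0.00078325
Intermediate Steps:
Y = √1630027 (Y = √(880076 + 749951) = √1630027 ≈ 1276.7)
1/Y = 1/(√1630027) = √1630027/1630027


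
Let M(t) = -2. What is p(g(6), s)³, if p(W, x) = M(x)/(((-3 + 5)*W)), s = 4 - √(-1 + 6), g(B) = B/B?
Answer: -1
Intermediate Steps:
g(B) = 1
s = 4 - √5 ≈ 1.7639
p(W, x) = -1/W (p(W, x) = -2*1/(W*(-3 + 5)) = -2*1/(2*W) = -1/W)
p(g(6), s)³ = (-1/1)³ = (-1*1)³ = (-1)³ = -1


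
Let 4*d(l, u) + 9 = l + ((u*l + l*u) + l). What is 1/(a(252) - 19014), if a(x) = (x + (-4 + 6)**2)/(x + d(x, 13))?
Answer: -8055/153156746 ≈ -5.2593e-5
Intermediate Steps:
d(l, u) = -9/4 + l/2 + l*u/2 (d(l, u) = -9/4 + (l + ((u*l + l*u) + l))/4 = -9/4 + (l + ((l*u + l*u) + l))/4 = -9/4 + (l + (2*l*u + l))/4 = -9/4 + (l + (l + 2*l*u))/4 = -9/4 + (2*l + 2*l*u)/4 = -9/4 + (l/2 + l*u/2) = -9/4 + l/2 + l*u/2)
a(x) = (4 + x)/(-9/4 + 8*x) (a(x) = (x + (-4 + 6)**2)/(x + (-9/4 + x/2 + (1/2)*x*13)) = (x + 2**2)/(x + (-9/4 + x/2 + 13*x/2)) = (x + 4)/(x + (-9/4 + 7*x)) = (4 + x)/(-9/4 + 8*x))
1/(a(252) - 19014) = 1/(4*(4 + 252)/(-9 + 32*252) - 19014) = 1/(4*256/(-9 + 8064) - 19014) = 1/(4*256/8055 - 19014) = 1/(4*(1/8055)*256 - 19014) = 1/(1024/8055 - 19014) = 1/(-153156746/8055) = -8055/153156746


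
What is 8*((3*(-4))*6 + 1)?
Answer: -568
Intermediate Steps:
8*((3*(-4))*6 + 1) = 8*(-12*6 + 1) = 8*(-72 + 1) = 8*(-71) = -568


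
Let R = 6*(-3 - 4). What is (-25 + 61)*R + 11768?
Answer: 10256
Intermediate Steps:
R = -42 (R = 6*(-7) = -42)
(-25 + 61)*R + 11768 = (-25 + 61)*(-42) + 11768 = 36*(-42) + 11768 = -1512 + 11768 = 10256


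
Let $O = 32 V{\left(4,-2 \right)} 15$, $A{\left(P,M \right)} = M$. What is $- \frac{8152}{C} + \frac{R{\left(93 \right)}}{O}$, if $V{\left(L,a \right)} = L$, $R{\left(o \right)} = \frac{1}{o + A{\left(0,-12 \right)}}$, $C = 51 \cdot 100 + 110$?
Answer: $- \frac{126779383}{81025920} \approx -1.5647$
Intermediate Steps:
$C = 5210$ ($C = 5100 + 110 = 5210$)
$R{\left(o \right)} = \frac{1}{-12 + o}$ ($R{\left(o \right)} = \frac{1}{o - 12} = \frac{1}{-12 + o}$)
$O = 1920$ ($O = 32 \cdot 4 \cdot 15 = 128 \cdot 15 = 1920$)
$- \frac{8152}{C} + \frac{R{\left(93 \right)}}{O} = - \frac{8152}{5210} + \frac{1}{\left(-12 + 93\right) 1920} = \left(-8152\right) \frac{1}{5210} + \frac{1}{81} \cdot \frac{1}{1920} = - \frac{4076}{2605} + \frac{1}{81} \cdot \frac{1}{1920} = - \frac{4076}{2605} + \frac{1}{155520} = - \frac{126779383}{81025920}$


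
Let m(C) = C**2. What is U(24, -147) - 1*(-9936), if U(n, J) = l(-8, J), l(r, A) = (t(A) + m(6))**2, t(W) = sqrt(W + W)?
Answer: 10938 + 504*I*sqrt(6) ≈ 10938.0 + 1234.5*I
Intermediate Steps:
t(W) = sqrt(2)*sqrt(W) (t(W) = sqrt(2*W) = sqrt(2)*sqrt(W))
l(r, A) = (36 + sqrt(2)*sqrt(A))**2 (l(r, A) = (sqrt(2)*sqrt(A) + 6**2)**2 = (sqrt(2)*sqrt(A) + 36)**2 = (36 + sqrt(2)*sqrt(A))**2)
U(n, J) = (36 + sqrt(2)*sqrt(J))**2
U(24, -147) - 1*(-9936) = (36 + sqrt(2)*sqrt(-147))**2 - 1*(-9936) = (36 + sqrt(2)*(7*I*sqrt(3)))**2 + 9936 = (36 + 7*I*sqrt(6))**2 + 9936 = 9936 + (36 + 7*I*sqrt(6))**2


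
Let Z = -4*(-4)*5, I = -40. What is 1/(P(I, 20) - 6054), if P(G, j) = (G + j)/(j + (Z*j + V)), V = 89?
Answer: -1709/10346306 ≈ -0.00016518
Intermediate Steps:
Z = 80 (Z = 16*5 = 80)
P(G, j) = (G + j)/(89 + 81*j) (P(G, j) = (G + j)/(j + (80*j + 89)) = (G + j)/(j + (89 + 80*j)) = (G + j)/(89 + 81*j))
1/(P(I, 20) - 6054) = 1/((-40 + 20)/(89 + 81*20) - 6054) = 1/(-20/(89 + 1620) - 6054) = 1/(-20/1709 - 6054) = 1/(-10346306/1709) = -1709/10346306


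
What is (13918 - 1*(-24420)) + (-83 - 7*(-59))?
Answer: 38668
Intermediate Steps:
(13918 - 1*(-24420)) + (-83 - 7*(-59)) = (13918 + 24420) + (-83 + 413) = 38338 + 330 = 38668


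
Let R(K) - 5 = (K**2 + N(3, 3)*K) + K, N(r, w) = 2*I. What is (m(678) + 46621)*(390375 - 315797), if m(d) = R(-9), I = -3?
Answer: 3486670656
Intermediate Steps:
N(r, w) = -6 (N(r, w) = 2*(-3) = -6)
R(K) = 5 + K**2 - 5*K (R(K) = 5 + ((K**2 - 6*K) + K) = 5 + (K**2 - 5*K) = 5 + K**2 - 5*K)
m(d) = 131 (m(d) = 5 + (-9)**2 - 5*(-9) = 5 + 81 + 45 = 131)
(m(678) + 46621)*(390375 - 315797) = (131 + 46621)*(390375 - 315797) = 46752*74578 = 3486670656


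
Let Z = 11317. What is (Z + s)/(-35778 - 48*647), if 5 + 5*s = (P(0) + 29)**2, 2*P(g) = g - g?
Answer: -57421/334170 ≈ -0.17183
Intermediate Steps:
P(g) = 0 (P(g) = (g - g)/2 = (1/2)*0 = 0)
s = 836/5 (s = -1 + (0 + 29)**2/5 = -1 + (1/5)*29**2 = -1 + (1/5)*841 = -1 + 841/5 = 836/5 ≈ 167.20)
(Z + s)/(-35778 - 48*647) = (11317 + 836/5)/(-35778 - 48*647) = 57421/(5*(-35778 - 31056)) = (57421/5)/(-66834) = (57421/5)*(-1/66834) = -57421/334170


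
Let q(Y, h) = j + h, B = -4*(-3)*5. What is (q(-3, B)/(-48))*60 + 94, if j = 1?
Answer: 71/4 ≈ 17.750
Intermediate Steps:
B = 60 (B = 12*5 = 60)
q(Y, h) = 1 + h
(q(-3, B)/(-48))*60 + 94 = ((1 + 60)/(-48))*60 + 94 = (61*(-1/48))*60 + 94 = -61/48*60 + 94 = -305/4 + 94 = 71/4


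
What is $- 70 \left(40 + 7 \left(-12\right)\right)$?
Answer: $3080$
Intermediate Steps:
$- 70 \left(40 + 7 \left(-12\right)\right) = - 70 \left(40 - 84\right) = \left(-70\right) \left(-44\right) = 3080$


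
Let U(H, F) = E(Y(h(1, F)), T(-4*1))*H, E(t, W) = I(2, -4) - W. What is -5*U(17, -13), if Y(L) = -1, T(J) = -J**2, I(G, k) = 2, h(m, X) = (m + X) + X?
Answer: -1530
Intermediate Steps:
h(m, X) = m + 2*X (h(m, X) = (X + m) + X = m + 2*X)
E(t, W) = 2 - W
U(H, F) = 18*H (U(H, F) = (2 - (-1)*(-4*1)**2)*H = (2 - (-1)*(-4)**2)*H = (2 - (-1)*16)*H = (2 - 1*(-16))*H = (2 + 16)*H = 18*H)
-5*U(17, -13) = -90*17 = -5*306 = -1530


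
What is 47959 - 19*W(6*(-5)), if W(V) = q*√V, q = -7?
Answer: 47959 + 133*I*√30 ≈ 47959.0 + 728.47*I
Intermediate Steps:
W(V) = -7*√V
47959 - 19*W(6*(-5)) = 47959 - 19*(-7*I*√30) = 47959 - (-133)*I*√30 = 47959 + 133*I*√30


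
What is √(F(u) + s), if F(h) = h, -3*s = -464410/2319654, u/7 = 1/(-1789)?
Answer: √270472985655301378/2074930503 ≈ 0.25064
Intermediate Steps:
u = -7/1789 (u = 7/(-1789) = 7*(-1/1789) = -7/1789 ≈ -0.0039128)
s = 232205/3479481 (s = -(-464410)/(3*2319654) = -⅓*(-232205/1159827) = 232205/3479481 ≈ 0.066736)
√(F(u) + s) = √(-7/1789 + 232205/3479481) = √(391058378/6224791509) = √270472985655301378/2074930503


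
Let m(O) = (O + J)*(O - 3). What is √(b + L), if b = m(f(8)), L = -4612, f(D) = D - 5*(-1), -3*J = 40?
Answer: I*√41538/3 ≈ 67.936*I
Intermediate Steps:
J = -40/3 (J = -⅓*40 = -40/3 ≈ -13.333)
f(D) = 5 + D (f(D) = D + 5 = 5 + D)
m(O) = (-3 + O)*(-40/3 + O) (m(O) = (O - 40/3)*(O - 3) = (-40/3 + O)*(-3 + O) = (-3 + O)*(-40/3 + O))
b = -10/3 (b = 40 + (5 + 8)² - 49*(5 + 8)/3 = 40 + 13² - 49/3*13 = 40 + 169 - 637/3 = -10/3 ≈ -3.3333)
√(b + L) = √(-10/3 - 4612) = √(-13846/3) = I*√41538/3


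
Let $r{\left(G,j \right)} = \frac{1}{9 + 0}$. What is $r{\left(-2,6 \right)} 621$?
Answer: $69$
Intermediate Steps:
$r{\left(G,j \right)} = \frac{1}{9}$
$r{\left(-2,6 \right)} 621 = \frac{1}{9} \cdot 621 = 69$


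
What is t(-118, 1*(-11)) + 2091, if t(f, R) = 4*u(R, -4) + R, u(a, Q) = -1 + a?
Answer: 2032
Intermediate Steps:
t(f, R) = -4 + 5*R (t(f, R) = 4*(-1 + R) + R = (-4 + 4*R) + R = -4 + 5*R)
t(-118, 1*(-11)) + 2091 = (-4 + 5*(1*(-11))) + 2091 = (-4 + 5*(-11)) + 2091 = (-4 - 55) + 2091 = -59 + 2091 = 2032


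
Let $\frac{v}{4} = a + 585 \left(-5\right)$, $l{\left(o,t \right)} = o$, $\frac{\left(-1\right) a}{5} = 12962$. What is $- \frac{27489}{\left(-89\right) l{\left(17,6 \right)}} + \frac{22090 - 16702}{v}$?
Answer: $\frac{109407612}{6028415} \approx 18.149$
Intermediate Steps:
$a = -64810$ ($a = \left(-5\right) 12962 = -64810$)
$v = -270940$ ($v = 4 \left(-64810 + 585 \left(-5\right)\right) = 4 \left(-64810 - 2925\right) = 4 \left(-67735\right) = -270940$)
$- \frac{27489}{\left(-89\right) l{\left(17,6 \right)}} + \frac{22090 - 16702}{v} = - \frac{27489}{\left(-89\right) 17} + \frac{22090 - 16702}{-270940} = - \frac{27489}{-1513} + \left(22090 - 16702\right) \left(- \frac{1}{270940}\right) = \left(-27489\right) \left(- \frac{1}{1513}\right) + 5388 \left(- \frac{1}{270940}\right) = \frac{1617}{89} - \frac{1347}{67735} = \frac{109407612}{6028415}$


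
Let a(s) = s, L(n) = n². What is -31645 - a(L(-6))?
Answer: -31681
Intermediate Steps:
-31645 - a(L(-6)) = -31645 - 1*(-6)² = -31645 - 1*36 = -31645 - 36 = -31681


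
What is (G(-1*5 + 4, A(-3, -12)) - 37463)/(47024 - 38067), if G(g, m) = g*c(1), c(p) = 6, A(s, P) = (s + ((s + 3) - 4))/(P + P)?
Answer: -37469/8957 ≈ -4.1832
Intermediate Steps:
A(s, P) = (-1 + 2*s)/(2*P) (A(s, P) = (s + ((3 + s) - 4))/((2*P)) = (s + (-1 + s))*(1/(2*P)) = (-1 + 2*s)*(1/(2*P)) = (-1 + 2*s)/(2*P))
G(g, m) = 6*g (G(g, m) = g*6 = 6*g)
(G(-1*5 + 4, A(-3, -12)) - 37463)/(47024 - 38067) = (6*(-1*5 + 4) - 37463)/(47024 - 38067) = (6*(-5 + 4) - 37463)/8957 = (6*(-1) - 37463)*(1/8957) = (-6 - 37463)*(1/8957) = -37469*1/8957 = -37469/8957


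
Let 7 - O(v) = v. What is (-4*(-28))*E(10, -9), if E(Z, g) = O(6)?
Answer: 112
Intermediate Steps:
O(v) = 7 - v
E(Z, g) = 1 (E(Z, g) = 7 - 1*6 = 7 - 6 = 1)
(-4*(-28))*E(10, -9) = -4*(-28)*1 = 112*1 = 112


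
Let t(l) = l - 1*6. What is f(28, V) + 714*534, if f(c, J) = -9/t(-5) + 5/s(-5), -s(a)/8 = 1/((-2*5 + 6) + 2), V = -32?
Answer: 16776235/44 ≈ 3.8128e+5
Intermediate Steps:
s(a) = 4 (s(a) = -8/((-2*5 + 6) + 2) = -8/((-10 + 6) + 2) = -8/(-4 + 2) = -8/(-2) = -8*(-½) = 4)
t(l) = -6 + l (t(l) = l - 6 = -6 + l)
f(c, J) = 91/44 (f(c, J) = -9/(-6 - 5) + 5/4 = -9/(-11) + 5*(¼) = -9*(-1/11) + 5/4 = 9/11 + 5/4 = 91/44)
f(28, V) + 714*534 = 91/44 + 714*534 = 91/44 + 381276 = 16776235/44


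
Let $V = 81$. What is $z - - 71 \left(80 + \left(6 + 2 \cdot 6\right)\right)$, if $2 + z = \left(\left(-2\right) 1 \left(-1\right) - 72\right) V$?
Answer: $1286$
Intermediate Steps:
$z = -5672$ ($z = -2 + \left(\left(-2\right) 1 \left(-1\right) - 72\right) 81 = -2 + \left(\left(-2\right) \left(-1\right) - 72\right) 81 = -2 + \left(2 - 72\right) 81 = -2 - 5670 = -5672$)
$z - - 71 \left(80 + \left(6 + 2 \cdot 6\right)\right) = -5672 - - 71 \left(80 + \left(6 + 2 \cdot 6\right)\right) = -5672 - - 71 \left(80 + \left(6 + 12\right)\right) = -5672 - - 71 \left(80 + 18\right) = -5672 - \left(-71\right) 98 = -5672 - -6958 = -5672 + 6958 = 1286$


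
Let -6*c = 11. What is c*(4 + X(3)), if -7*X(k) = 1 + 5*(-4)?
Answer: -517/42 ≈ -12.310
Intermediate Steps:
c = -11/6 (c = -1/6*11 = -11/6 ≈ -1.8333)
X(k) = 19/7 (X(k) = -(1 + 5*(-4))/7 = -(1 - 20)/7 = -1/7*(-19) = 19/7)
c*(4 + X(3)) = -11*(4 + 19/7)/6 = -11/6*47/7 = -517/42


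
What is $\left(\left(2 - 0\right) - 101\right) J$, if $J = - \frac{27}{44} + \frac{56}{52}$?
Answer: $- \frac{2385}{52} \approx -45.865$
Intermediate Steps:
$J = \frac{265}{572}$ ($J = \left(-27\right) \frac{1}{44} + 56 \cdot \frac{1}{52} = - \frac{27}{44} + \frac{14}{13} = \frac{265}{572} \approx 0.46329$)
$\left(\left(2 - 0\right) - 101\right) J = \left(\left(2 - 0\right) - 101\right) \frac{265}{572} = \left(\left(2 + 0\right) - 101\right) \frac{265}{572} = \left(2 - 101\right) \frac{265}{572} = \left(-99\right) \frac{265}{572} = - \frac{2385}{52}$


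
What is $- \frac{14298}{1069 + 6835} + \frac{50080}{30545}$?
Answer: $- \frac{4090009}{24142768} \approx -0.16941$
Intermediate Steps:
$- \frac{14298}{1069 + 6835} + \frac{50080}{30545} = - \frac{14298}{7904} + 50080 \cdot \frac{1}{30545} = \left(-14298\right) \frac{1}{7904} + \frac{10016}{6109} = - \frac{7149}{3952} + \frac{10016}{6109} = - \frac{4090009}{24142768}$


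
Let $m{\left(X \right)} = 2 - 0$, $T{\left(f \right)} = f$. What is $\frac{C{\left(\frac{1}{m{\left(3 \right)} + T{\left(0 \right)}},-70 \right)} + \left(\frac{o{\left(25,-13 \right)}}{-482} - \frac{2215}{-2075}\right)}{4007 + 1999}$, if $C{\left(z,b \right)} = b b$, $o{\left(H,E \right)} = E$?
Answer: $\frac{980365921}{1201380180} \approx 0.81603$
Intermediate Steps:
$m{\left(X \right)} = 2$ ($m{\left(X \right)} = 2 + 0 = 2$)
$C{\left(z,b \right)} = b^{2}$
$\frac{C{\left(\frac{1}{m{\left(3 \right)} + T{\left(0 \right)}},-70 \right)} + \left(\frac{o{\left(25,-13 \right)}}{-482} - \frac{2215}{-2075}\right)}{4007 + 1999} = \frac{\left(-70\right)^{2} - \left(- \frac{443}{415} - \frac{13}{482}\right)}{4007 + 1999} = \frac{4900 - - \frac{218921}{200030}}{6006} = \left(4900 + \left(\frac{13}{482} + \frac{443}{415}\right)\right) \frac{1}{6006} = \left(4900 + \frac{218921}{200030}\right) \frac{1}{6006} = \frac{980365921}{200030} \cdot \frac{1}{6006} = \frac{980365921}{1201380180}$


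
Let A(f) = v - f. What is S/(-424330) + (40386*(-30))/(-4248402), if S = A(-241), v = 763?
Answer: 42487028816/150227035055 ≈ 0.28282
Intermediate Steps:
A(f) = 763 - f
S = 1004 (S = 763 - 1*(-241) = 763 + 241 = 1004)
S/(-424330) + (40386*(-30))/(-4248402) = 1004/(-424330) + (40386*(-30))/(-4248402) = 1004*(-1/424330) - 1211580*(-1/4248402) = -502/212165 + 201930/708067 = 42487028816/150227035055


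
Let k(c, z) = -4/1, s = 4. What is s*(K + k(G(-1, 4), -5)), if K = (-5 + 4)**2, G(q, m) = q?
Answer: -12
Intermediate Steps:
K = 1 (K = (-1)**2 = 1)
k(c, z) = -4 (k(c, z) = -4*1 = -4)
s*(K + k(G(-1, 4), -5)) = 4*(1 - 4) = 4*(-3) = -12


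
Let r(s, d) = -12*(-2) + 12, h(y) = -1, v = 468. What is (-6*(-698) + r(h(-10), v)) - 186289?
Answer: -182065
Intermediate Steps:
r(s, d) = 36 (r(s, d) = 24 + 12 = 36)
(-6*(-698) + r(h(-10), v)) - 186289 = (-6*(-698) + 36) - 186289 = (4188 + 36) - 186289 = 4224 - 186289 = -182065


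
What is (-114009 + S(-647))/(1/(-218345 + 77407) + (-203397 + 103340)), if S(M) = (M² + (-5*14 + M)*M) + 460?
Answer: -108375543542/14101833467 ≈ -7.6852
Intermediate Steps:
S(M) = 460 + M² + M*(-70 + M) (S(M) = (M² + (-70 + M)*M) + 460 = (M² + M*(-70 + M)) + 460 = 460 + M² + M*(-70 + M))
(-114009 + S(-647))/(1/(-218345 + 77407) + (-203397 + 103340)) = (-114009 + (460 - 70*(-647) + 2*(-647)²))/(1/(-218345 + 77407) + (-203397 + 103340)) = (-114009 + (460 + 45290 + 2*418609))/(1/(-140938) - 100057) = (-114009 + (460 + 45290 + 837218))/(-1/140938 - 100057) = (-114009 + 882968)/(-14101833467/140938) = 768959*(-140938/14101833467) = -108375543542/14101833467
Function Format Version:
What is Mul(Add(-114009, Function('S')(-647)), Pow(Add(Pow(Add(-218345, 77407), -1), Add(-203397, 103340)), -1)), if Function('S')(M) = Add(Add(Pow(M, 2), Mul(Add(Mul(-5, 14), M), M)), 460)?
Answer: Rational(-108375543542, 14101833467) ≈ -7.6852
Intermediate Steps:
Function('S')(M) = Add(460, Pow(M, 2), Mul(M, Add(-70, M))) (Function('S')(M) = Add(Add(Pow(M, 2), Mul(Add(-70, M), M)), 460) = Add(Add(Pow(M, 2), Mul(M, Add(-70, M))), 460) = Add(460, Pow(M, 2), Mul(M, Add(-70, M))))
Mul(Add(-114009, Function('S')(-647)), Pow(Add(Pow(Add(-218345, 77407), -1), Add(-203397, 103340)), -1)) = Mul(Add(-114009, Add(460, Mul(-70, -647), Mul(2, Pow(-647, 2)))), Pow(Add(Pow(Add(-218345, 77407), -1), Add(-203397, 103340)), -1)) = Mul(Add(-114009, Add(460, 45290, Mul(2, 418609))), Pow(Add(Pow(-140938, -1), -100057), -1)) = Mul(Add(-114009, Add(460, 45290, 837218)), Pow(Add(Rational(-1, 140938), -100057), -1)) = Mul(Add(-114009, 882968), Pow(Rational(-14101833467, 140938), -1)) = Mul(768959, Rational(-140938, 14101833467)) = Rational(-108375543542, 14101833467)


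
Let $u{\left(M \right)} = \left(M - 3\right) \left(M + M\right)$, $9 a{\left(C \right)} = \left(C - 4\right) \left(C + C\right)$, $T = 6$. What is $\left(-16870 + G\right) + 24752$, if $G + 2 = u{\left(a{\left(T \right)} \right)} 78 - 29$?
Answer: $\frac{23137}{3} \approx 7712.3$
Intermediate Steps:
$a{\left(C \right)} = \frac{2 C \left(-4 + C\right)}{9}$ ($a{\left(C \right)} = \frac{\left(C - 4\right) \left(C + C\right)}{9} = \frac{\left(-4 + C\right) 2 C}{9} = \frac{2 C \left(-4 + C\right)}{9}$)
$u{\left(M \right)} = 2 M \left(-3 + M\right)$ ($u{\left(M \right)} = \left(-3 + M\right) 2 M = 2 M \left(-3 + M\right)$)
$G = - \frac{509}{3}$ ($G = -2 + \left(2 \cdot \frac{2}{9} \cdot 6 \left(-4 + 6\right) \left(-3 + \frac{2}{9} \cdot 6 \left(-4 + 6\right)\right) 78 - 29\right) = -2 + \left(2 \cdot \frac{2}{9} \cdot 6 \cdot 2 \left(-3 + \frac{2}{9} \cdot 6 \cdot 2\right) 78 - 29\right) = -2 + \left(2 \cdot \frac{8}{3} \left(-3 + \frac{8}{3}\right) 78 - 29\right) = -2 + \left(2 \cdot \frac{8}{3} \left(- \frac{1}{3}\right) 78 - 29\right) = -2 - \frac{503}{3} = - \frac{509}{3} \approx -169.67$)
$\left(-16870 + G\right) + 24752 = \left(-16870 - \frac{509}{3}\right) + 24752 = - \frac{51119}{3} + 24752 = \frac{23137}{3}$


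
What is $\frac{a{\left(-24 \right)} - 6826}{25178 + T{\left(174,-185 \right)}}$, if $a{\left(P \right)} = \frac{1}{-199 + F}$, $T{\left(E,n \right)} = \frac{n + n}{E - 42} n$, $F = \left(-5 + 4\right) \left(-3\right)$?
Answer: $- \frac{44150601}{166205354} \approx -0.26564$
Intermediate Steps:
$F = 3$ ($F = \left(-1\right) \left(-3\right) = 3$)
$T{\left(E,n \right)} = \frac{2 n^{2}}{-42 + E}$ ($T{\left(E,n \right)} = \frac{2 n}{-42 + E} n = \frac{2 n^{2}}{-42 + E}$)
$a{\left(P \right)} = - \frac{1}{196}$ ($a{\left(P \right)} = \frac{1}{-199 + 3} = \frac{1}{-196} = - \frac{1}{196}$)
$\frac{a{\left(-24 \right)} - 6826}{25178 + T{\left(174,-185 \right)}} = \frac{- \frac{1}{196} - 6826}{25178 + \frac{2 \left(-185\right)^{2}}{-42 + 174}} = - \frac{1337897}{196 \left(25178 + 2 \cdot 34225 \cdot \frac{1}{132}\right)} = - \frac{1337897}{196 \left(25178 + \frac{34225}{66}\right)} = - \frac{1337897}{196 \cdot \frac{1695973}{66}} = \left(- \frac{1337897}{196}\right) \frac{66}{1695973} = - \frac{44150601}{166205354}$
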